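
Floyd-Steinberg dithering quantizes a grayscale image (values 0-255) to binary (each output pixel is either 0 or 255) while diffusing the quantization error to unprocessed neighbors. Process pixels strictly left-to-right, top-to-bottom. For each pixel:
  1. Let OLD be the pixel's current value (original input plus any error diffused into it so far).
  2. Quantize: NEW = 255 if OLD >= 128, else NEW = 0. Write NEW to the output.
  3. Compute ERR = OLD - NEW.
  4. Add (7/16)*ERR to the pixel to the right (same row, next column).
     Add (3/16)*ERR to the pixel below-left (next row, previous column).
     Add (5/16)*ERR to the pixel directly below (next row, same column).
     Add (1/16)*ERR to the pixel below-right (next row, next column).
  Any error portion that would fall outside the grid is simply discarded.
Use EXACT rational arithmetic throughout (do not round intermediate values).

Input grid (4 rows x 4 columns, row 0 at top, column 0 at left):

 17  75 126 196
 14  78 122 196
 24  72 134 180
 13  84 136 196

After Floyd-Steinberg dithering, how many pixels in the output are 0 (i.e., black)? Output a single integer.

(0,0): OLD=17 → NEW=0, ERR=17
(0,1): OLD=1319/16 → NEW=0, ERR=1319/16
(0,2): OLD=41489/256 → NEW=255, ERR=-23791/256
(0,3): OLD=636279/4096 → NEW=255, ERR=-408201/4096
(1,0): OLD=8901/256 → NEW=0, ERR=8901/256
(1,1): OLD=210147/2048 → NEW=0, ERR=210147/2048
(1,2): OLD=8147231/65536 → NEW=0, ERR=8147231/65536
(1,3): OLD=223804937/1048576 → NEW=255, ERR=-43581943/1048576
(2,0): OLD=1772913/32768 → NEW=0, ERR=1772913/32768
(2,1): OLD=160662123/1048576 → NEW=255, ERR=-106724757/1048576
(2,2): OLD=266212695/2097152 → NEW=0, ERR=266212695/2097152
(2,3): OLD=7728178587/33554432 → NEW=255, ERR=-828201573/33554432
(3,0): OLD=181595617/16777216 → NEW=0, ERR=181595617/16777216
(3,1): OLD=22578603199/268435456 → NEW=0, ERR=22578603199/268435456
(3,2): OLD=865343523905/4294967296 → NEW=255, ERR=-229873136575/4294967296
(3,3): OLD=11875060076871/68719476736 → NEW=255, ERR=-5648406490809/68719476736
Output grid:
  Row 0: ..##  (2 black, running=2)
  Row 1: ...#  (3 black, running=5)
  Row 2: .#.#  (2 black, running=7)
  Row 3: ..##  (2 black, running=9)

Answer: 9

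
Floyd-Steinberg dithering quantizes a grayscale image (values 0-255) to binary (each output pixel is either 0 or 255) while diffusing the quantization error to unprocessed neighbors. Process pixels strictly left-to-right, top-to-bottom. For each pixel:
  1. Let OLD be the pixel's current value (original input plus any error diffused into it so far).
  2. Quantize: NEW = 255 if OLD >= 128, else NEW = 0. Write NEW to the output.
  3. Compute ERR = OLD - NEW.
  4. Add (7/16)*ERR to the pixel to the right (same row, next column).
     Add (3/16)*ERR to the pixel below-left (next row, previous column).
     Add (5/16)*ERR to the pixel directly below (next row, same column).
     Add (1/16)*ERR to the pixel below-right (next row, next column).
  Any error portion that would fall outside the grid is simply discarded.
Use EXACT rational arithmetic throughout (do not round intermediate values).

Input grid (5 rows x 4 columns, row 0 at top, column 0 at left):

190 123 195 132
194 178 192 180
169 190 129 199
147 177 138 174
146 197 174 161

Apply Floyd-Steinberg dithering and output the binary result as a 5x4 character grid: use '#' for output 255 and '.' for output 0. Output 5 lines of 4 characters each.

Answer: #.#.
####
#..#
.###
##.#

Derivation:
(0,0): OLD=190 → NEW=255, ERR=-65
(0,1): OLD=1513/16 → NEW=0, ERR=1513/16
(0,2): OLD=60511/256 → NEW=255, ERR=-4769/256
(0,3): OLD=507289/4096 → NEW=0, ERR=507289/4096
(1,0): OLD=49003/256 → NEW=255, ERR=-16277/256
(1,1): OLD=352621/2048 → NEW=255, ERR=-169619/2048
(1,2): OLD=11735921/65536 → NEW=255, ERR=-4975759/65536
(1,3): OLD=193275623/1048576 → NEW=255, ERR=-74111257/1048576
(2,0): OLD=4377855/32768 → NEW=255, ERR=-3977985/32768
(2,1): OLD=97304421/1048576 → NEW=0, ERR=97304421/1048576
(2,2): OLD=267269049/2097152 → NEW=0, ERR=267269049/2097152
(2,3): OLD=7647878453/33554432 → NEW=255, ERR=-908501707/33554432
(3,0): OLD=2121686415/16777216 → NEW=0, ERR=2121686415/16777216
(3,1): OLD=74526963153/268435456 → NEW=255, ERR=6075921873/268435456
(3,2): OLD=809395022127/4294967296 → NEW=255, ERR=-285821638353/4294967296
(3,3): OLD=9922363403465/68719476736 → NEW=255, ERR=-7601103164215/68719476736
(4,0): OLD=815027904035/4294967296 → NEW=255, ERR=-280188756445/4294967296
(4,1): OLD=5874088089449/34359738368 → NEW=255, ERR=-2887645194391/34359738368
(4,2): OLD=106774385950153/1099511627776 → NEW=0, ERR=106774385950153/1099511627776
(4,3): OLD=2898504062246479/17592186044416 → NEW=255, ERR=-1587503379079601/17592186044416
Row 0: #.#.
Row 1: ####
Row 2: #..#
Row 3: .###
Row 4: ##.#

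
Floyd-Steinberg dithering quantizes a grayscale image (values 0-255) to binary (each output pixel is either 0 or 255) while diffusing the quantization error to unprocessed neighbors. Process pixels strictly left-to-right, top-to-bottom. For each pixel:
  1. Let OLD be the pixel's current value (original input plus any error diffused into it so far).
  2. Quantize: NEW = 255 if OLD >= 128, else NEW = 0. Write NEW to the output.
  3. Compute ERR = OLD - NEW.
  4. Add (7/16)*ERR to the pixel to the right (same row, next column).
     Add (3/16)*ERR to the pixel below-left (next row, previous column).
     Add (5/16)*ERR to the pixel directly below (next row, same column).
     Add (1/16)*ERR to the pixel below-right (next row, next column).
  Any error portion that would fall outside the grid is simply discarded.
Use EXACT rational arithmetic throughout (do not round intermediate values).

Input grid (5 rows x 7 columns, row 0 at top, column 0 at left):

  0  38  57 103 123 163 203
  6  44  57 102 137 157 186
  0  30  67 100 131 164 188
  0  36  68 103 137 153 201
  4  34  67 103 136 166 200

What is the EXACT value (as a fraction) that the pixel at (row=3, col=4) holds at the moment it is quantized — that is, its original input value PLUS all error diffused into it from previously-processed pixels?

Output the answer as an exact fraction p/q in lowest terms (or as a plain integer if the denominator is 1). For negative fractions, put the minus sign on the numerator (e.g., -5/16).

Answer: 884849848013/17179869184

Derivation:
(0,0): OLD=0 → NEW=0, ERR=0
(0,1): OLD=38 → NEW=0, ERR=38
(0,2): OLD=589/8 → NEW=0, ERR=589/8
(0,3): OLD=17307/128 → NEW=255, ERR=-15333/128
(0,4): OLD=144573/2048 → NEW=0, ERR=144573/2048
(0,5): OLD=6353195/32768 → NEW=255, ERR=-2002645/32768
(0,6): OLD=92411949/524288 → NEW=255, ERR=-41281491/524288
(1,0): OLD=105/8 → NEW=0, ERR=105/8
(1,1): OLD=4827/64 → NEW=0, ERR=4827/64
(1,2): OLD=190299/2048 → NEW=0, ERR=190299/2048
(1,3): OLD=1008073/8192 → NEW=0, ERR=1008073/8192
(1,4): OLD=101686157/524288 → NEW=255, ERR=-32007283/524288
(1,5): OLD=422957545/4194304 → NEW=0, ERR=422957545/4194304
(1,6): OLD=13535353319/67108864 → NEW=255, ERR=-3577407001/67108864
(2,0): OLD=18681/1024 → NEW=0, ERR=18681/1024
(2,1): OLD=2614671/32768 → NEW=0, ERR=2614671/32768
(2,2): OLD=83222213/524288 → NEW=255, ERR=-50471227/524288
(2,3): OLD=380420133/4194304 → NEW=0, ERR=380420133/4194304
(2,4): OLD=5979458403/33554432 → NEW=255, ERR=-2576921757/33554432
(2,5): OLD=159024204911/1073741824 → NEW=255, ERR=-114779960209/1073741824
(2,6): OLD=2248440256569/17179869184 → NEW=255, ERR=-2132426385351/17179869184
(3,0): OLD=10832973/524288 → NEW=0, ERR=10832973/524288
(3,1): OLD=222572685/4194304 → NEW=0, ERR=222572685/4194304
(3,2): OLD=2789250377/33554432 → NEW=0, ERR=2789250377/33554432
(3,3): OLD=4942396131/33554432 → NEW=255, ERR=-3613984029/33554432
(3,4): OLD=884849848013/17179869184 → NEW=0, ERR=884849848013/17179869184
Target (3,4): original=137, with diffused error = 884849848013/17179869184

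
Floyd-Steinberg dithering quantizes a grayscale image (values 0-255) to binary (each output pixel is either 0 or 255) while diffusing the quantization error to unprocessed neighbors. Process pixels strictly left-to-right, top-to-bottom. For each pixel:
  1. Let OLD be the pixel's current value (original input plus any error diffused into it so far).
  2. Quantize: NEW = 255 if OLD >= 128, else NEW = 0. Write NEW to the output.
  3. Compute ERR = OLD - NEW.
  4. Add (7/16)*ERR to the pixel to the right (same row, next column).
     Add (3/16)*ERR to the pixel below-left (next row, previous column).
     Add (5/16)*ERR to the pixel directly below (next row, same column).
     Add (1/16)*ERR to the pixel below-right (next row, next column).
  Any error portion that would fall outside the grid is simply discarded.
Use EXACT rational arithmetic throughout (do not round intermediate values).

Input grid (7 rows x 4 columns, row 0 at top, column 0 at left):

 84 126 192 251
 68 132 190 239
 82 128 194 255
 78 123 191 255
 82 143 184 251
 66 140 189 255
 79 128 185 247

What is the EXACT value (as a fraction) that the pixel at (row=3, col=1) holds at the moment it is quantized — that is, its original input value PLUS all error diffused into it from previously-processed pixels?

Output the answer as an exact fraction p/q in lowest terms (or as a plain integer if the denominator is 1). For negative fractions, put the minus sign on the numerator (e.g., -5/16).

Answer: 11169586343/67108864

Derivation:
(0,0): OLD=84 → NEW=0, ERR=84
(0,1): OLD=651/4 → NEW=255, ERR=-369/4
(0,2): OLD=9705/64 → NEW=255, ERR=-6615/64
(0,3): OLD=210719/1024 → NEW=255, ERR=-50401/1024
(1,0): OLD=4925/64 → NEW=0, ERR=4925/64
(1,1): OLD=62827/512 → NEW=0, ERR=62827/512
(1,2): OLD=3217671/16384 → NEW=255, ERR=-960249/16384
(1,3): OLD=50205153/262144 → NEW=255, ERR=-16641567/262144
(2,0): OLD=1057225/8192 → NEW=255, ERR=-1031735/8192
(2,1): OLD=27542515/262144 → NEW=0, ERR=27542515/262144
(2,2): OLD=113989423/524288 → NEW=255, ERR=-19704017/524288
(2,3): OLD=1804023283/8388608 → NEW=255, ERR=-335071757/8388608
(3,0): OLD=244705657/4194304 → NEW=0, ERR=244705657/4194304
(3,1): OLD=11169586343/67108864 → NEW=255, ERR=-5943173977/67108864
Target (3,1): original=123, with diffused error = 11169586343/67108864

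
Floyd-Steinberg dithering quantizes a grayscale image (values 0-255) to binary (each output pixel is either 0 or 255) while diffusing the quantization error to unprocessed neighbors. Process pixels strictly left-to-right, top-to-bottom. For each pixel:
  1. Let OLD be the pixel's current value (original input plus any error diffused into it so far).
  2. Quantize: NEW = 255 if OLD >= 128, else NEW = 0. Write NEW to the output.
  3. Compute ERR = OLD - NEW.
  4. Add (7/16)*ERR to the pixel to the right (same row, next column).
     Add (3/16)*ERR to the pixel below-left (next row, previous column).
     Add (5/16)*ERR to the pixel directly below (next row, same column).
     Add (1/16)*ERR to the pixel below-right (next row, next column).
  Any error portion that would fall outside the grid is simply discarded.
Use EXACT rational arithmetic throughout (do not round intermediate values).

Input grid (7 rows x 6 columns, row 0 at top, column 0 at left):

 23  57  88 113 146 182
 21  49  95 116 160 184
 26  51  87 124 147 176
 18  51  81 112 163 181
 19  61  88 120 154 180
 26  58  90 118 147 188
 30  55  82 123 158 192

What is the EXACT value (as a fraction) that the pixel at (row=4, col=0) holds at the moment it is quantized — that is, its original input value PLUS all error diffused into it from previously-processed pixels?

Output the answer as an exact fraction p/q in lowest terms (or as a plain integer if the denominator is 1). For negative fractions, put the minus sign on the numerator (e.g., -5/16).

Answer: 28433115913/2147483648

Derivation:
(0,0): OLD=23 → NEW=0, ERR=23
(0,1): OLD=1073/16 → NEW=0, ERR=1073/16
(0,2): OLD=30039/256 → NEW=0, ERR=30039/256
(0,3): OLD=673121/4096 → NEW=255, ERR=-371359/4096
(0,4): OLD=6968743/65536 → NEW=0, ERR=6968743/65536
(0,5): OLD=239622033/1048576 → NEW=255, ERR=-27764847/1048576
(1,0): OLD=10435/256 → NEW=0, ERR=10435/256
(1,1): OLD=227797/2048 → NEW=0, ERR=227797/2048
(1,2): OLD=10978809/65536 → NEW=255, ERR=-5732871/65536
(1,3): OLD=20098053/262144 → NEW=0, ERR=20098053/262144
(1,4): OLD=3626237039/16777216 → NEW=255, ERR=-651953041/16777216
(1,5): OLD=44391263065/268435456 → NEW=255, ERR=-24059778215/268435456
(2,0): OLD=1952759/32768 → NEW=0, ERR=1952759/32768
(2,1): OLD=102736269/1048576 → NEW=0, ERR=102736269/1048576
(2,2): OLD=2077950695/16777216 → NEW=0, ERR=2077950695/16777216
(2,3): OLD=25419777135/134217728 → NEW=255, ERR=-8805743505/134217728
(2,4): OLD=404324611789/4294967296 → NEW=0, ERR=404324611789/4294967296
(2,5): OLD=12833217952363/68719476736 → NEW=255, ERR=-4690248615317/68719476736
(3,0): OLD=922640135/16777216 → NEW=0, ERR=922640135/16777216
(3,1): OLD=17800627707/134217728 → NEW=255, ERR=-16424892933/134217728
(3,2): OLD=64411482337/1073741824 → NEW=0, ERR=64411482337/1073741824
(3,3): OLD=9836113152355/68719476736 → NEW=255, ERR=-7687353415325/68719476736
(3,4): OLD=69587801921411/549755813888 → NEW=0, ERR=69587801921411/549755813888
(3,5): OLD=1943351056165837/8796093022208 → NEW=255, ERR=-299652664497203/8796093022208
(4,0): OLD=28433115913/2147483648 → NEW=0, ERR=28433115913/2147483648
Target (4,0): original=19, with diffused error = 28433115913/2147483648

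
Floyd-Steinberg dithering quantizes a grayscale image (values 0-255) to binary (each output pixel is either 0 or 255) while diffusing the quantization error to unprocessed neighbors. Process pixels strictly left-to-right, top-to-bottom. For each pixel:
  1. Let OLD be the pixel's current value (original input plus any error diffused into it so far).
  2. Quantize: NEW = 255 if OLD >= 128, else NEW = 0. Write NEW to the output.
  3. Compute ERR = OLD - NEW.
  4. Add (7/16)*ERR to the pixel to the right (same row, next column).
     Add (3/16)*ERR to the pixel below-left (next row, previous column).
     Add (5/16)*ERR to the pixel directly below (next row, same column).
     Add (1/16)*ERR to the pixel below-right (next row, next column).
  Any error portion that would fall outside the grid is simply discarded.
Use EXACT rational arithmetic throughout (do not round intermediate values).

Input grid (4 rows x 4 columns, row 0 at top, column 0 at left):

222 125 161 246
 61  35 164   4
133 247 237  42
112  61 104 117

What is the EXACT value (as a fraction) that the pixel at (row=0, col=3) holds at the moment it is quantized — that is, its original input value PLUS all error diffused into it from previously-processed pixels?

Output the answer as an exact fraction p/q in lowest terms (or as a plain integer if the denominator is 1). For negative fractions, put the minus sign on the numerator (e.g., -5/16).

(0,0): OLD=222 → NEW=255, ERR=-33
(0,1): OLD=1769/16 → NEW=0, ERR=1769/16
(0,2): OLD=53599/256 → NEW=255, ERR=-11681/256
(0,3): OLD=925849/4096 → NEW=255, ERR=-118631/4096
Target (0,3): original=246, with diffused error = 925849/4096

Answer: 925849/4096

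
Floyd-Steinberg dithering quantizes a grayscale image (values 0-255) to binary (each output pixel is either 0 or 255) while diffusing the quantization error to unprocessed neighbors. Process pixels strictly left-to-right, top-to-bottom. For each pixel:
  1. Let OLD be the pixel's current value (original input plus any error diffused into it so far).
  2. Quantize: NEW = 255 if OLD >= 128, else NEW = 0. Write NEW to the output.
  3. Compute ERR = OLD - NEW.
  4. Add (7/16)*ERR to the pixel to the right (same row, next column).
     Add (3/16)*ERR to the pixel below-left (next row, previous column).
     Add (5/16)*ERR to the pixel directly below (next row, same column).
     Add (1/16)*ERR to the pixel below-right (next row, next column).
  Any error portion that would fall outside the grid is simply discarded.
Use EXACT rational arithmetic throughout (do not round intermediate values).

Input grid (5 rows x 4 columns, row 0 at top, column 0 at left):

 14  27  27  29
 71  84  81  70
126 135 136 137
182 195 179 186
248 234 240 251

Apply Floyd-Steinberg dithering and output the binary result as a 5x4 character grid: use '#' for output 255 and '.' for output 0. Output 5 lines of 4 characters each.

Answer: ....
.#..
#.##
##.#
####

Derivation:
(0,0): OLD=14 → NEW=0, ERR=14
(0,1): OLD=265/8 → NEW=0, ERR=265/8
(0,2): OLD=5311/128 → NEW=0, ERR=5311/128
(0,3): OLD=96569/2048 → NEW=0, ERR=96569/2048
(1,0): OLD=10443/128 → NEW=0, ERR=10443/128
(1,1): OLD=142029/1024 → NEW=255, ERR=-119091/1024
(1,2): OLD=1769361/32768 → NEW=0, ERR=1769361/32768
(1,3): OLD=58170823/524288 → NEW=0, ERR=58170823/524288
(2,0): OLD=2124831/16384 → NEW=255, ERR=-2053089/16384
(2,1): OLD=30962565/524288 → NEW=0, ERR=30962565/524288
(2,2): OLD=201584425/1048576 → NEW=255, ERR=-65802455/1048576
(2,3): OLD=2476189189/16777216 → NEW=255, ERR=-1802000891/16777216
(3,0): OLD=1291120111/8388608 → NEW=255, ERR=-847974929/8388608
(3,1): OLD=20083197169/134217728 → NEW=255, ERR=-14142323471/134217728
(3,2): OLD=207968132751/2147483648 → NEW=0, ERR=207968132751/2147483648
(3,3): OLD=6558644267625/34359738368 → NEW=255, ERR=-2203089016215/34359738368
(4,0): OLD=422310979971/2147483648 → NEW=255, ERR=-125297350269/2147483648
(4,1): OLD=3219267132489/17179869184 → NEW=255, ERR=-1161599509431/17179869184
(4,2): OLD=122086750963945/549755813888 → NEW=255, ERR=-18100981577495/549755813888
(4,3): OLD=1958105198218799/8796093022208 → NEW=255, ERR=-284898522444241/8796093022208
Row 0: ....
Row 1: .#..
Row 2: #.##
Row 3: ##.#
Row 4: ####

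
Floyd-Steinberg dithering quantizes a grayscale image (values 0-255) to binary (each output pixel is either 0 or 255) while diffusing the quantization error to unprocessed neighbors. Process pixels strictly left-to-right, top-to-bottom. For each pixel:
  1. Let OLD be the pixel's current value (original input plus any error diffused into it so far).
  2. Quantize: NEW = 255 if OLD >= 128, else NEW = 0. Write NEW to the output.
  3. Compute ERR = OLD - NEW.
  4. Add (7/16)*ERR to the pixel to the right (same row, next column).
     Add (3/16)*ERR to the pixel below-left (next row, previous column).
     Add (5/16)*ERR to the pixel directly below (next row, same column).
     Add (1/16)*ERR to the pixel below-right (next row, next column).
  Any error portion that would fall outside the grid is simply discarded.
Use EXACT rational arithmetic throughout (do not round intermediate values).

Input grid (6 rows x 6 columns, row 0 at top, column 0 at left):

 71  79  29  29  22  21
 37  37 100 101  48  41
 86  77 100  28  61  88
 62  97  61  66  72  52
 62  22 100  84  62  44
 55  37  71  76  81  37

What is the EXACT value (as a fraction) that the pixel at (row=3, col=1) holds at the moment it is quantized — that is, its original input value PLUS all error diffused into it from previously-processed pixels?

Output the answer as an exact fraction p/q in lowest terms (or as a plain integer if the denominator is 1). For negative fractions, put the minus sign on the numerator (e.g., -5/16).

(0,0): OLD=71 → NEW=0, ERR=71
(0,1): OLD=1761/16 → NEW=0, ERR=1761/16
(0,2): OLD=19751/256 → NEW=0, ERR=19751/256
(0,3): OLD=257041/4096 → NEW=0, ERR=257041/4096
(0,4): OLD=3241079/65536 → NEW=0, ERR=3241079/65536
(0,5): OLD=44707649/1048576 → NEW=0, ERR=44707649/1048576
(1,0): OLD=20435/256 → NEW=0, ERR=20435/256
(1,1): OLD=256453/2048 → NEW=0, ERR=256453/2048
(1,2): OLD=12945961/65536 → NEW=255, ERR=-3765719/65536
(1,3): OLD=28722229/262144 → NEW=0, ERR=28722229/262144
(1,4): OLD=2068740543/16777216 → NEW=0, ERR=2068740543/16777216
(1,5): OLD=29893365641/268435456 → NEW=0, ERR=29893365641/268435456
(2,0): OLD=4404807/32768 → NEW=255, ERR=-3951033/32768
(2,1): OLD=60392573/1048576 → NEW=0, ERR=60392573/1048576
(2,2): OLD=2275182775/16777216 → NEW=255, ERR=-2003007305/16777216
(2,3): OLD=3964226239/134217728 → NEW=0, ERR=3964226239/134217728
(2,4): OLD=602083075261/4294967296 → NEW=255, ERR=-493133585219/4294967296
(2,5): OLD=5516445686523/68719476736 → NEW=0, ERR=5516445686523/68719476736
(3,0): OLD=589199831/16777216 → NEW=0, ERR=589199831/16777216
(3,1): OLD=13481046539/134217728 → NEW=0, ERR=13481046539/134217728
Target (3,1): original=97, with diffused error = 13481046539/134217728

Answer: 13481046539/134217728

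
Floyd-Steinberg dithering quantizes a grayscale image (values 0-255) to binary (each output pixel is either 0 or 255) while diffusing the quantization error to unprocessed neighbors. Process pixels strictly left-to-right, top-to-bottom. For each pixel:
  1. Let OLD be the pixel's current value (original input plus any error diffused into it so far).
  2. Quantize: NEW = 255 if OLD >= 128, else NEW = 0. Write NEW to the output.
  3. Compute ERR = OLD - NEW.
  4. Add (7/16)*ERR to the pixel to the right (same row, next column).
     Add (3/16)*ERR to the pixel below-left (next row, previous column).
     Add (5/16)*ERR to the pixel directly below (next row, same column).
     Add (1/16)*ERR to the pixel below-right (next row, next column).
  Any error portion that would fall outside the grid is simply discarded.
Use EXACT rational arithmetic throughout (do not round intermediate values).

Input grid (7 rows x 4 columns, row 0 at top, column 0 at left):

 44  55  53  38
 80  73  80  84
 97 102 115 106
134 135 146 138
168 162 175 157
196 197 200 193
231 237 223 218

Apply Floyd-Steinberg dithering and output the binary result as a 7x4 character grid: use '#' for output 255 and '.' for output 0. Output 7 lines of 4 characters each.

Answer: ....
.#.#
.#..
#.##
#.#.
####
####

Derivation:
(0,0): OLD=44 → NEW=0, ERR=44
(0,1): OLD=297/4 → NEW=0, ERR=297/4
(0,2): OLD=5471/64 → NEW=0, ERR=5471/64
(0,3): OLD=77209/1024 → NEW=0, ERR=77209/1024
(1,0): OLD=6891/64 → NEW=0, ERR=6891/64
(1,1): OLD=82989/512 → NEW=255, ERR=-47571/512
(1,2): OLD=1390065/16384 → NEW=0, ERR=1390065/16384
(1,3): OLD=39327847/262144 → NEW=255, ERR=-27518873/262144
(2,0): OLD=927551/8192 → NEW=0, ERR=927551/8192
(2,1): OLD=38047333/262144 → NEW=255, ERR=-28799387/262144
(2,2): OLD=35630185/524288 → NEW=0, ERR=35630185/524288
(2,3): OLD=907897093/8388608 → NEW=0, ERR=907897093/8388608
(3,0): OLD=624046735/4194304 → NEW=255, ERR=-445500785/4194304
(3,1): OLD=4967270737/67108864 → NEW=0, ERR=4967270737/67108864
(3,2): OLD=228757407023/1073741824 → NEW=255, ERR=-45046758097/1073741824
(3,3): OLD=2709519399113/17179869184 → NEW=255, ERR=-1671347242807/17179869184
(4,0): OLD=159650375843/1073741824 → NEW=255, ERR=-114153789277/1073741824
(4,1): OLD=1066127733289/8589934592 → NEW=0, ERR=1066127733289/8589934592
(4,2): OLD=55683260913737/274877906944 → NEW=255, ERR=-14410605356983/274877906944
(4,3): OLD=444379315247055/4398046511104 → NEW=0, ERR=444379315247055/4398046511104
(5,0): OLD=25570266509299/137438953472 → NEW=255, ERR=-9476666626061/137438953472
(5,1): OLD=831867081123013/4398046511104 → NEW=255, ERR=-289634779208507/4398046511104
(5,2): OLD=399139134303117/2199023255552 → NEW=255, ERR=-161611795862643/2199023255552
(5,3): OLD=13309929374735697/70368744177664 → NEW=255, ERR=-4634100390568623/70368744177664
(6,0): OLD=13870008907245103/70368744177664 → NEW=255, ERR=-4074020858059217/70368744177664
(6,1): OLD=194782563863249849/1125899906842624 → NEW=255, ERR=-92321912381619271/1125899906842624
(6,2): OLD=2660647961310109759/18014398509481984 → NEW=255, ERR=-1933023658607796161/18014398509481984
(6,3): OLD=42047484059183978169/288230376151711744 → NEW=255, ERR=-31451261859502516551/288230376151711744
Row 0: ....
Row 1: .#.#
Row 2: .#..
Row 3: #.##
Row 4: #.#.
Row 5: ####
Row 6: ####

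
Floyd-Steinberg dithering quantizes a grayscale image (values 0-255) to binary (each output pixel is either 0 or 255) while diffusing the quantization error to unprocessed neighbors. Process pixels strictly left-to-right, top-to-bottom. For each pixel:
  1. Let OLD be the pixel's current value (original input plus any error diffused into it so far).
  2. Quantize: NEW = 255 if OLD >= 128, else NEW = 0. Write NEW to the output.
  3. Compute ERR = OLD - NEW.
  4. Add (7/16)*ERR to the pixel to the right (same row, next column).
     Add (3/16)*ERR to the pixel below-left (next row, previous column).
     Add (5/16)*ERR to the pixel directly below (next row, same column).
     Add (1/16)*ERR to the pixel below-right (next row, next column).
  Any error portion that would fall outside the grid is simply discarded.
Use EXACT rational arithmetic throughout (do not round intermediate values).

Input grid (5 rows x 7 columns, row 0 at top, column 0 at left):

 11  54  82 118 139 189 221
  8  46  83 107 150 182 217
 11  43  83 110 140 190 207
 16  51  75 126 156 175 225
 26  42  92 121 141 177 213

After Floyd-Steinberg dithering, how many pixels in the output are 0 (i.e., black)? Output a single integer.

Answer: 19

Derivation:
(0,0): OLD=11 → NEW=0, ERR=11
(0,1): OLD=941/16 → NEW=0, ERR=941/16
(0,2): OLD=27579/256 → NEW=0, ERR=27579/256
(0,3): OLD=676381/4096 → NEW=255, ERR=-368099/4096
(0,4): OLD=6532811/65536 → NEW=0, ERR=6532811/65536
(0,5): OLD=243910541/1048576 → NEW=255, ERR=-23476339/1048576
(0,6): OLD=3543430363/16777216 → NEW=255, ERR=-734759717/16777216
(1,0): OLD=5751/256 → NEW=0, ERR=5751/256
(1,1): OLD=194753/2048 → NEW=0, ERR=194753/2048
(1,2): OLD=9508949/65536 → NEW=255, ERR=-7202731/65536
(1,3): OLD=14747313/262144 → NEW=0, ERR=14747313/262144
(1,4): OLD=3287469683/16777216 → NEW=255, ERR=-990720397/16777216
(1,5): OLD=19755111779/134217728 → NEW=255, ERR=-14470408861/134217728
(1,6): OLD=332315729517/2147483648 → NEW=255, ERR=-215292600723/2147483648
(2,0): OLD=1174747/32768 → NEW=0, ERR=1174747/32768
(2,1): OLD=72559769/1048576 → NEW=0, ERR=72559769/1048576
(2,2): OLD=1600890123/16777216 → NEW=0, ERR=1600890123/16777216
(2,3): OLD=20318605427/134217728 → NEW=255, ERR=-13906915213/134217728
(2,4): OLD=63904943011/1073741824 → NEW=0, ERR=63904943011/1073741824
(2,5): OLD=5492696770209/34359738368 → NEW=255, ERR=-3269036513631/34359738368
(2,6): OLD=69988365153143/549755813888 → NEW=0, ERR=69988365153143/549755813888
(3,0): OLD=674074283/16777216 → NEW=0, ERR=674074283/16777216
(3,1): OLD=14808825295/134217728 → NEW=0, ERR=14808825295/134217728
(3,2): OLD=148162780189/1073741824 → NEW=255, ERR=-125641384931/1073741824
(3,3): OLD=255767252763/4294967296 → NEW=0, ERR=255767252763/4294967296
(3,4): OLD=96942384167595/549755813888 → NEW=255, ERR=-43245348373845/549755813888
(3,5): OLD=608880172730033/4398046511104 → NEW=255, ERR=-512621687601487/4398046511104
(3,6): OLD=14625713559144943/70368744177664 → NEW=255, ERR=-3318316206159377/70368744177664
(4,0): OLD=127224022053/2147483648 → NEW=0, ERR=127224022053/2147483648
(4,1): OLD=2850816388065/34359738368 → NEW=0, ERR=2850816388065/34359738368
(4,2): OLD=60360101347023/549755813888 → NEW=0, ERR=60360101347023/549755813888
(4,3): OLD=728237286339221/4398046511104 → NEW=255, ERR=-393264573992299/4398046511104
(4,4): OLD=2081683790087791/35184372088832 → NEW=0, ERR=2081683790087791/35184372088832
(4,5): OLD=171927768353924271/1125899906842624 → NEW=255, ERR=-115176707890944849/1125899906842624
(4,6): OLD=2634133478764317817/18014398509481984 → NEW=255, ERR=-1959538141153588103/18014398509481984
Output grid:
  Row 0: ...#.##  (4 black, running=4)
  Row 1: ..#.###  (3 black, running=7)
  Row 2: ...#.#.  (5 black, running=12)
  Row 3: ..#.###  (3 black, running=15)
  Row 4: ...#.##  (4 black, running=19)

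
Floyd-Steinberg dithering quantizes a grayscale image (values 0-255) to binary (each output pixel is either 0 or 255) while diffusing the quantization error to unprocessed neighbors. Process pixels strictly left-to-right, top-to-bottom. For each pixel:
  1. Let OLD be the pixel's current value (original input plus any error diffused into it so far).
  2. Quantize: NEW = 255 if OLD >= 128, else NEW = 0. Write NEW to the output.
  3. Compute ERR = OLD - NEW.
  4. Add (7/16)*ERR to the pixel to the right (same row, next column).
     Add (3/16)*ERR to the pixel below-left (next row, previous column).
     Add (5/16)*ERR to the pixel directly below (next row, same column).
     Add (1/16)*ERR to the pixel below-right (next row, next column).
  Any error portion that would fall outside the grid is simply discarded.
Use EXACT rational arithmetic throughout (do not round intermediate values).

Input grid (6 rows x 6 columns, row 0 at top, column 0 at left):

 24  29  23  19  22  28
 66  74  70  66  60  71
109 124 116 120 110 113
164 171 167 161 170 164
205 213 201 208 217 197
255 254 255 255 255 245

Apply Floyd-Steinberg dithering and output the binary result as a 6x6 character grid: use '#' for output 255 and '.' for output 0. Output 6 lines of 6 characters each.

Answer: ......
.#...#
.#.#.#
#.###.
###.##
######

Derivation:
(0,0): OLD=24 → NEW=0, ERR=24
(0,1): OLD=79/2 → NEW=0, ERR=79/2
(0,2): OLD=1289/32 → NEW=0, ERR=1289/32
(0,3): OLD=18751/512 → NEW=0, ERR=18751/512
(0,4): OLD=311481/8192 → NEW=0, ERR=311481/8192
(0,5): OLD=5850383/131072 → NEW=0, ERR=5850383/131072
(1,0): OLD=2589/32 → NEW=0, ERR=2589/32
(1,1): OLD=33483/256 → NEW=255, ERR=-31797/256
(1,2): OLD=307879/8192 → NEW=0, ERR=307879/8192
(1,3): OLD=3392603/32768 → NEW=0, ERR=3392603/32768
(1,4): OLD=268091889/2097152 → NEW=0, ERR=268091889/2097152
(1,5): OLD=4806777671/33554432 → NEW=255, ERR=-3749602489/33554432
(2,0): OLD=454633/4096 → NEW=0, ERR=454633/4096
(2,1): OLD=19116691/131072 → NEW=255, ERR=-14306669/131072
(2,2): OLD=192184441/2097152 → NEW=0, ERR=192184441/2097152
(2,3): OLD=3670274289/16777216 → NEW=255, ERR=-607915791/16777216
(2,4): OLD=64217548371/536870912 → NEW=0, ERR=64217548371/536870912
(2,5): OLD=1188848771957/8589934592 → NEW=255, ERR=-1001584549003/8589934592
(3,0): OLD=373754201/2097152 → NEW=255, ERR=-161019559/2097152
(3,1): OLD=2137731429/16777216 → NEW=0, ERR=2137731429/16777216
(3,2): OLD=31912608895/134217728 → NEW=255, ERR=-2312911745/134217728
(3,3): OLD=1462803275901/8589934592 → NEW=255, ERR=-727630045059/8589934592
(3,4): OLD=10046304556253/68719476736 → NEW=255, ERR=-7477162011427/68719476736
(3,5): OLD=96136237106643/1099511627776 → NEW=0, ERR=96136237106643/1099511627776
(4,0): OLD=55001680407/268435456 → NEW=255, ERR=-13449360873/268435456
(4,1): OLD=957213048235/4294967296 → NEW=255, ERR=-138003612245/4294967296
(4,2): OLD=23864675674513/137438953472 → NEW=255, ERR=-11182257460847/137438953472
(4,3): OLD=273679237628725/2199023255552 → NEW=0, ERR=273679237628725/2199023255552
(4,4): OLD=8744961615954053/35184372088832 → NEW=255, ERR=-227053266698107/35184372088832
(4,5): OLD=120865258944323971/562949953421312 → NEW=255, ERR=-22686979178110589/562949953421312
(5,0): OLD=16033506861105/68719476736 → NEW=255, ERR=-1489959706575/68719476736
(5,1): OLD=475179047909441/2199023255552 → NEW=255, ERR=-85571882256319/2199023255552
(5,2): OLD=4114405486703451/17592186044416 → NEW=255, ERR=-371601954622629/17592186044416
(5,3): OLD=156700332057944601/562949953421312 → NEW=255, ERR=13148093935510041/562949953421312
(5,4): OLD=296588644183787065/1125899906842624 → NEW=255, ERR=9484167938917945/1125899906842624
(5,5): OLD=4245781314080066381/18014398509481984 → NEW=255, ERR=-347890305837839539/18014398509481984
Row 0: ......
Row 1: .#...#
Row 2: .#.#.#
Row 3: #.###.
Row 4: ###.##
Row 5: ######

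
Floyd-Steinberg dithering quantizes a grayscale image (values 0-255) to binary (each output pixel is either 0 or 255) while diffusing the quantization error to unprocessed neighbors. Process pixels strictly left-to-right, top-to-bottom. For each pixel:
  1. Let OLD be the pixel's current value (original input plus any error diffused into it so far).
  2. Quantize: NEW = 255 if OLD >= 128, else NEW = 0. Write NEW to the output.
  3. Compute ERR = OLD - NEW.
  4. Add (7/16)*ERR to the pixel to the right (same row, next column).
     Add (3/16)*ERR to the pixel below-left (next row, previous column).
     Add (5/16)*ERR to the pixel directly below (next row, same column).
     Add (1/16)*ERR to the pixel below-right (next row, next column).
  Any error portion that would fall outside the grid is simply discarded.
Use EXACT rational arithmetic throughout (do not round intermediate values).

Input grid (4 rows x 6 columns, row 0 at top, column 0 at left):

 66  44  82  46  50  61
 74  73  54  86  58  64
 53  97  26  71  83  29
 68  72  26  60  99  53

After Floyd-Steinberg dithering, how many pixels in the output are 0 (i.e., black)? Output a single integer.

(0,0): OLD=66 → NEW=0, ERR=66
(0,1): OLD=583/8 → NEW=0, ERR=583/8
(0,2): OLD=14577/128 → NEW=0, ERR=14577/128
(0,3): OLD=196247/2048 → NEW=0, ERR=196247/2048
(0,4): OLD=3012129/32768 → NEW=0, ERR=3012129/32768
(0,5): OLD=53066471/524288 → NEW=0, ERR=53066471/524288
(1,0): OLD=13861/128 → NEW=0, ERR=13861/128
(1,1): OLD=172675/1024 → NEW=255, ERR=-88445/1024
(1,2): OLD=2435391/32768 → NEW=0, ERR=2435391/32768
(1,3): OLD=22651091/131072 → NEW=255, ERR=-10772269/131072
(1,4): OLD=635324697/8388608 → NEW=0, ERR=635324697/8388608
(1,5): OLD=18053630175/134217728 → NEW=255, ERR=-16171890465/134217728
(2,0): OLD=1157457/16384 → NEW=0, ERR=1157457/16384
(2,1): OLD=63763723/524288 → NEW=0, ERR=63763723/524288
(2,2): OLD=684730081/8388608 → NEW=0, ERR=684730081/8388608
(2,3): OLD=6702438681/67108864 → NEW=0, ERR=6702438681/67108864
(2,4): OLD=263354785227/2147483648 → NEW=0, ERR=263354785227/2147483648
(2,5): OLD=1708807794493/34359738368 → NEW=0, ERR=1708807794493/34359738368
(3,0): OLD=946909633/8388608 → NEW=0, ERR=946909633/8388608
(3,1): OLD=12019974957/67108864 → NEW=255, ERR=-5092785363/67108864
(3,2): OLD=23963032855/536870912 → NEW=0, ERR=23963032855/536870912
(3,3): OLD=4770294667397/34359738368 → NEW=255, ERR=-3991438616443/34359738368
(3,4): OLD=28056105033061/274877906944 → NEW=0, ERR=28056105033061/274877906944
(3,5): OLD=531550924608715/4398046511104 → NEW=0, ERR=531550924608715/4398046511104
Output grid:
  Row 0: ......  (6 black, running=6)
  Row 1: .#.#.#  (3 black, running=9)
  Row 2: ......  (6 black, running=15)
  Row 3: .#.#..  (4 black, running=19)

Answer: 19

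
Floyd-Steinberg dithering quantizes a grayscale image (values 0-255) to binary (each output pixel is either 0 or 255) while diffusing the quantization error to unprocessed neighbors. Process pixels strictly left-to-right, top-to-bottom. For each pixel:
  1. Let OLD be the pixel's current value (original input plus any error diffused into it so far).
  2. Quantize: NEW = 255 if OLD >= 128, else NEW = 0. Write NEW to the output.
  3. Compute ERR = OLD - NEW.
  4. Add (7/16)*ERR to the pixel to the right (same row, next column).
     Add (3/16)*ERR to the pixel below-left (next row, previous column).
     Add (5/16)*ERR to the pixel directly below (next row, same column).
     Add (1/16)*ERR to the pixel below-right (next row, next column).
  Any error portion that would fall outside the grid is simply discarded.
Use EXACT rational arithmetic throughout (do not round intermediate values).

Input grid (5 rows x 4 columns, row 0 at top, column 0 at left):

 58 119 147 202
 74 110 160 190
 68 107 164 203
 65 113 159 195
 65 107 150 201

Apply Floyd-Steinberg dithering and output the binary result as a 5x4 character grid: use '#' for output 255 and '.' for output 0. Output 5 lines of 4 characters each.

(0,0): OLD=58 → NEW=0, ERR=58
(0,1): OLD=1155/8 → NEW=255, ERR=-885/8
(0,2): OLD=12621/128 → NEW=0, ERR=12621/128
(0,3): OLD=502043/2048 → NEW=255, ERR=-20197/2048
(1,0): OLD=9137/128 → NEW=0, ERR=9137/128
(1,1): OLD=131863/1024 → NEW=255, ERR=-129257/1024
(1,2): OLD=4155811/32768 → NEW=0, ERR=4155811/32768
(1,3): OLD=130320613/524288 → NEW=255, ERR=-3372827/524288
(2,0): OLD=1091821/16384 → NEW=0, ERR=1091821/16384
(2,1): OLD=65509695/524288 → NEW=0, ERR=65509695/524288
(2,2): OLD=261308299/1048576 → NEW=255, ERR=-6078581/1048576
(2,3): OLD=3462482463/16777216 → NEW=255, ERR=-815707617/16777216
(3,0): OLD=916479965/8388608 → NEW=0, ERR=916479965/8388608
(3,1): OLD=27235865027/134217728 → NEW=255, ERR=-6989655613/134217728
(3,2): OLD=285825518013/2147483648 → NEW=255, ERR=-261782812227/2147483648
(3,3): OLD=4333167487403/34359738368 → NEW=0, ERR=4333167487403/34359738368
(4,0): OLD=191935867481/2147483648 → NEW=0, ERR=191935867481/2147483648
(4,1): OLD=1955070531531/17179869184 → NEW=0, ERR=1955070531531/17179869184
(4,2): OLD=100101885171755/549755813888 → NEW=255, ERR=-40085847369685/549755813888
(4,3): OLD=1767050764938141/8796093022208 → NEW=255, ERR=-475952955724899/8796093022208
Row 0: .#.#
Row 1: .#.#
Row 2: ..##
Row 3: .##.
Row 4: ..##

Answer: .#.#
.#.#
..##
.##.
..##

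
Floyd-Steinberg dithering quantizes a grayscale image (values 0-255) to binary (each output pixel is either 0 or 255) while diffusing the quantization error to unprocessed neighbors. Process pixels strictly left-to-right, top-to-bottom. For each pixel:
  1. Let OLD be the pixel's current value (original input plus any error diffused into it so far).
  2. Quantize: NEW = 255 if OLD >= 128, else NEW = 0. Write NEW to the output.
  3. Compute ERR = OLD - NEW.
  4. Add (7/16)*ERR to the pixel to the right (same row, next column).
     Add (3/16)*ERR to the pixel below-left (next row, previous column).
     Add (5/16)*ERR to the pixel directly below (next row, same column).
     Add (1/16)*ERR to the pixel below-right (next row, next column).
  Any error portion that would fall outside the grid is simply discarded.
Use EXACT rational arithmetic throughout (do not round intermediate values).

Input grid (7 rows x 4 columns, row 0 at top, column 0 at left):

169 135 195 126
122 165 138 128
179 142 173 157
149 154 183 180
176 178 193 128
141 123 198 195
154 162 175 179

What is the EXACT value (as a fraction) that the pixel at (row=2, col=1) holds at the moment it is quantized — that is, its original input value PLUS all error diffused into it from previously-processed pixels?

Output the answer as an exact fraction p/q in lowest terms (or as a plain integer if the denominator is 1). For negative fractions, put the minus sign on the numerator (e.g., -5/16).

Answer: 54955327/524288

Derivation:
(0,0): OLD=169 → NEW=255, ERR=-86
(0,1): OLD=779/8 → NEW=0, ERR=779/8
(0,2): OLD=30413/128 → NEW=255, ERR=-2227/128
(0,3): OLD=242459/2048 → NEW=0, ERR=242459/2048
(1,0): OLD=14513/128 → NEW=0, ERR=14513/128
(1,1): OLD=242071/1024 → NEW=255, ERR=-19049/1024
(1,2): OLD=5003939/32768 → NEW=255, ERR=-3351901/32768
(1,3): OLD=62472165/524288 → NEW=0, ERR=62472165/524288
(2,0): OLD=3456109/16384 → NEW=255, ERR=-721811/16384
(2,1): OLD=54955327/524288 → NEW=0, ERR=54955327/524288
Target (2,1): original=142, with diffused error = 54955327/524288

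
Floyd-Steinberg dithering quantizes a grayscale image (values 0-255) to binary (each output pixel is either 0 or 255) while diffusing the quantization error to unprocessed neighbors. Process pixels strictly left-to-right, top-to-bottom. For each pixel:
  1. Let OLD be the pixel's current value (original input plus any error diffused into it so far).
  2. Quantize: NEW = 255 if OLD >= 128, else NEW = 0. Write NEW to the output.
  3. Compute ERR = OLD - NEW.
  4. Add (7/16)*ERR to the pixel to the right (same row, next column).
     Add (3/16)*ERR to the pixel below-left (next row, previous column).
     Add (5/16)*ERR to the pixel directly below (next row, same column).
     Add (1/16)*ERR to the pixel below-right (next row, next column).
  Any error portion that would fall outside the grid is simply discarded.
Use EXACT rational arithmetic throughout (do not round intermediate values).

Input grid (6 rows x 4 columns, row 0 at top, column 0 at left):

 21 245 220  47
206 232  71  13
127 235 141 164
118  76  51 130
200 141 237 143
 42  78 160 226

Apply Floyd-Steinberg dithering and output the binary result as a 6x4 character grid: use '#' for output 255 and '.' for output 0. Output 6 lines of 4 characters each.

(0,0): OLD=21 → NEW=0, ERR=21
(0,1): OLD=4067/16 → NEW=255, ERR=-13/16
(0,2): OLD=56229/256 → NEW=255, ERR=-9051/256
(0,3): OLD=129155/4096 → NEW=0, ERR=129155/4096
(1,0): OLD=54377/256 → NEW=255, ERR=-10903/256
(1,1): OLD=425567/2048 → NEW=255, ERR=-96673/2048
(1,2): OLD=2959691/65536 → NEW=0, ERR=2959691/65536
(1,3): OLD=42364669/1048576 → NEW=0, ERR=42364669/1048576
(2,0): OLD=3435397/32768 → NEW=0, ERR=3435397/32768
(2,1): OLD=285131143/1048576 → NEW=255, ERR=17744263/1048576
(2,2): OLD=350521251/2097152 → NEW=255, ERR=-184252509/2097152
(2,3): OLD=4731516087/33554432 → NEW=255, ERR=-3824864073/33554432
(3,0): OLD=2582607797/16777216 → NEW=255, ERR=-1695582283/16777216
(3,1): OLD=7288422763/268435456 → NEW=0, ERR=7288422763/268435456
(3,2): OLD=64886479253/4294967296 → NEW=0, ERR=64886479253/4294967296
(3,3): OLD=6562475185299/68719476736 → NEW=0, ERR=6562475185299/68719476736
(4,0): OLD=745212144849/4294967296 → NEW=255, ERR=-350004515631/4294967296
(4,1): OLD=3791539402355/34359738368 → NEW=0, ERR=3791539402355/34359738368
(4,2): OLD=340409987539347/1099511627776 → NEW=255, ERR=60034522456467/1099511627776
(4,3): OLD=3477533215059445/17592186044416 → NEW=255, ERR=-1008474226266635/17592186044416
(5,0): OLD=20464181765121/549755813888 → NEW=0, ERR=20464181765121/549755813888
(5,1): OLD=2355837771920807/17592186044416 → NEW=255, ERR=-2130169669405273/17592186044416
(5,2): OLD=1057606746237227/8796093022208 → NEW=0, ERR=1057606746237227/8796093022208
(5,3): OLD=74338020411899731/281474976710656 → NEW=255, ERR=2561901350682451/281474976710656
Row 0: .##.
Row 1: ##..
Row 2: .###
Row 3: #...
Row 4: #.##
Row 5: .#.#

Answer: .##.
##..
.###
#...
#.##
.#.#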